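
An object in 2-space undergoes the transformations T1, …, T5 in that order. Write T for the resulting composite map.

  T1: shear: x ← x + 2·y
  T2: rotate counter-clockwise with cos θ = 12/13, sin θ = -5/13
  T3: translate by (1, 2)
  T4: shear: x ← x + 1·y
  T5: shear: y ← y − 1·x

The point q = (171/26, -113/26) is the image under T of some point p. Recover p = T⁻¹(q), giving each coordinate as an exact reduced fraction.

p = (0, 3/2)

T1 = [1 2 0; 0 1 0; 0 0 1]
T2·T1 = [12/13 29/13 0; -5/13 2/13 0; 0 0 1]
T3·…·T1 = [12/13 29/13 1; -5/13 2/13 2; 0 0 1]
T4·…·T1 = [7/13 31/13 3; -5/13 2/13 2; 0 0 1]
T5·…·T1 = [7/13 31/13 3; -12/13 -29/13 -1; 0 0 1]
det M = 1; M⁻¹ = [-29/13 -31/13 56/13; 12/13 7/13 -29/13; 0 0 1]
M⁻¹ · (171/26, -113/26)ᵀ = (0, 3/2)ᵀ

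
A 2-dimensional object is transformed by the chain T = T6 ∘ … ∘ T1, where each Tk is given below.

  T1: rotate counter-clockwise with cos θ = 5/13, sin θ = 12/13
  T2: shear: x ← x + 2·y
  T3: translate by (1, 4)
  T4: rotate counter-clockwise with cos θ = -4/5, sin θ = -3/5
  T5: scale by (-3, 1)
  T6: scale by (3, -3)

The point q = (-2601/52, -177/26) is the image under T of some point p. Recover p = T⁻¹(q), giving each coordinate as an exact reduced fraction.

p = (-3, 3/4)

T1 = [5/13 -12/13 0; 12/13 5/13 0; 0 0 1]
T2·T1 = [29/13 -2/13 0; 12/13 5/13 0; 0 0 1]
T3·…·T1 = [29/13 -2/13 1; 12/13 5/13 4; 0 0 1]
T4·…·T1 = [-16/13 23/65 8/5; -27/13 -14/65 -19/5; 0 0 1]
T5·…·T1 = [48/13 -69/65 -24/5; -27/13 -14/65 -19/5; 0 0 1]
T6·…·T1 = [144/13 -207/65 -72/5; 81/13 42/65 57/5; 0 0 1]
det M = 27; M⁻¹ = [14/585 23/195 -1; -3/13 16/39 -8; 0 0 1]
M⁻¹ · (-2601/52, -177/26)ᵀ = (-3, 3/4)ᵀ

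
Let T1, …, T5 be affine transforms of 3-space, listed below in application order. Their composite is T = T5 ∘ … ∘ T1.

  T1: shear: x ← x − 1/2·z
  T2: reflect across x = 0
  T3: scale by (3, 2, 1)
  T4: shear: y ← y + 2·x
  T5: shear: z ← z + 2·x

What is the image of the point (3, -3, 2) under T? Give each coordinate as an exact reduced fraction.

T1 shear: x ← x − 1/2·z: (3, -3, 2) → (2, -3, 2)
T2 reflect across x = 0: (2, -3, 2) → (-2, -3, 2)
T3 scale by (3, 2, 1): (-2, -3, 2) → (-6, -6, 2)
T4 shear: y ← y + 2·x: (-6, -6, 2) → (-6, -18, 2)
T5 shear: z ← z + 2·x: (-6, -18, 2) → (-6, -18, -10)

T(p) = (-6, -18, -10)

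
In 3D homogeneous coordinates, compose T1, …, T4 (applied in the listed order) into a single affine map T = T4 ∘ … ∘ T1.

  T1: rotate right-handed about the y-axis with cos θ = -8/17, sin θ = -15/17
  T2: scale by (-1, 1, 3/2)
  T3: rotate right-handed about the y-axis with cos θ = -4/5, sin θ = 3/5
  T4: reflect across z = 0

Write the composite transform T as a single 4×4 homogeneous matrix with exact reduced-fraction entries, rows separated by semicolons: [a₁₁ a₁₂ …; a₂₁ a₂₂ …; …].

T = [71/170 0 -96/85 0; 0 1 0 0; 114/85 0 -3/85 0; 0 0 0 1]

T1 = [-8/17 0 -15/17 0; 0 1 0 0; 15/17 0 -8/17 0; 0 0 0 1]
T2·T1 = [8/17 0 15/17 0; 0 1 0 0; 45/34 0 -12/17 0; 0 0 0 1]
T3·…·T1 = [71/170 0 -96/85 0; 0 1 0 0; -114/85 0 3/85 0; 0 0 0 1]
T4·…·T1 = [71/170 0 -96/85 0; 0 1 0 0; 114/85 0 -3/85 0; 0 0 0 1]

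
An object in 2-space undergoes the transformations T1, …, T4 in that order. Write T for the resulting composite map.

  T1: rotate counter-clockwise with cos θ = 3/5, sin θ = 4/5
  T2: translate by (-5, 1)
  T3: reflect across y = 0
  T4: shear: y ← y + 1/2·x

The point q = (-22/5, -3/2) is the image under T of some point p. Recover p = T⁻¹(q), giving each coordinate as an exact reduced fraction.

T1 = [3/5 -4/5 0; 4/5 3/5 0; 0 0 1]
T2·T1 = [3/5 -4/5 -5; 4/5 3/5 1; 0 0 1]
T3·…·T1 = [3/5 -4/5 -5; -4/5 -3/5 -1; 0 0 1]
T4·…·T1 = [3/5 -4/5 -5; -1/2 -1 -7/2; 0 0 1]
det M = -1; M⁻¹ = [1 -4/5 11/5; -1/2 -3/5 -23/5; 0 0 1]
M⁻¹ · (-22/5, -3/2)ᵀ = (-1, -3/2)ᵀ

p = (-1, -3/2)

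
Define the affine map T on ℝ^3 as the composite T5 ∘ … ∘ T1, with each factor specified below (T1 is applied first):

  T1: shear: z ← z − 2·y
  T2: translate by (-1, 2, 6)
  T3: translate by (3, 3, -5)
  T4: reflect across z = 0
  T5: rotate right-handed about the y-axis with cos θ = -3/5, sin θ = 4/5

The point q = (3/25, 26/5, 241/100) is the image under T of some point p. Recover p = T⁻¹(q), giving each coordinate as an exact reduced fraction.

T1 = [1 0 0 0; 0 1 0 0; 0 -2 1 0; 0 0 0 1]
T2·T1 = [1 0 0 -1; 0 1 0 2; 0 -2 1 6; 0 0 0 1]
T3·…·T1 = [1 0 0 2; 0 1 0 5; 0 -2 1 1; 0 0 0 1]
T4·…·T1 = [1 0 0 2; 0 1 0 5; 0 2 -1 -1; 0 0 0 1]
T5·…·T1 = [-3/5 8/5 -4/5 -2; 0 1 0 5; -4/5 -6/5 3/5 -1; 0 0 0 1]
det M = -1; M⁻¹ = [-3/5 0 -4/5 -2; 0 1 0 -5; -4/5 2 3/5 -11; 0 0 0 1]
M⁻¹ · (3/25, 26/5, 241/100)ᵀ = (-4, 1/5, 3/4)ᵀ

p = (-4, 1/5, 3/4)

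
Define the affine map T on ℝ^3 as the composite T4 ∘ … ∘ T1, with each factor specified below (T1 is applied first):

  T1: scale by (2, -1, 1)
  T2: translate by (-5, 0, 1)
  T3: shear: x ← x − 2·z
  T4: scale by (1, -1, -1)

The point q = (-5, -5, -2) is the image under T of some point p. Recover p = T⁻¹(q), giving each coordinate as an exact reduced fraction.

p = (2, -5, 1)

T1 = [2 0 0 0; 0 -1 0 0; 0 0 1 0; 0 0 0 1]
T2·T1 = [2 0 0 -5; 0 -1 0 0; 0 0 1 1; 0 0 0 1]
T3·…·T1 = [2 0 -2 -7; 0 -1 0 0; 0 0 1 1; 0 0 0 1]
T4·…·T1 = [2 0 -2 -7; 0 1 0 0; 0 0 -1 -1; 0 0 0 1]
det M = -2; M⁻¹ = [1/2 0 -1 5/2; 0 1 0 0; 0 0 -1 -1; 0 0 0 1]
M⁻¹ · (-5, -5, -2)ᵀ = (2, -5, 1)ᵀ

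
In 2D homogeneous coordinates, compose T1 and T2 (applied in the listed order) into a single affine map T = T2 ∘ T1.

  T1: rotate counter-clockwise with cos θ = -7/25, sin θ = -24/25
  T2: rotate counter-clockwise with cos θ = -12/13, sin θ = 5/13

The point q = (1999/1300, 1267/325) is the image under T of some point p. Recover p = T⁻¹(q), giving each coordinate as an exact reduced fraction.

T1 = [-7/25 24/25 0; -24/25 -7/25 0; 0 0 1]
T2·T1 = [204/325 -253/325 0; 253/325 204/325 0; 0 0 1]
det M = 1; M⁻¹ = [204/325 253/325 0; -253/325 204/325 0; 0 0 1]
M⁻¹ · (1999/1300, 1267/325)ᵀ = (4, 5/4)ᵀ

p = (4, 5/4)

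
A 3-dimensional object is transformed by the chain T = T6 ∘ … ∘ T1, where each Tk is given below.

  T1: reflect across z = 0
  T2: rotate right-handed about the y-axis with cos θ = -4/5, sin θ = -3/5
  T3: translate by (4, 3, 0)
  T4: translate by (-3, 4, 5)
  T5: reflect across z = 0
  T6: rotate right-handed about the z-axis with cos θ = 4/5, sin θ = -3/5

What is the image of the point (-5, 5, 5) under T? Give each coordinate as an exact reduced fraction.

T1 reflect across z = 0: (-5, 5, 5) → (-5, 5, -5)
T2 rotate right-handed about the y-axis with cos θ = -4/5, sin θ = -3/5: (-5, 5, -5) → (7, 5, 1)
T3 translate by (4, 3, 0): (7, 5, 1) → (11, 8, 1)
T4 translate by (-3, 4, 5): (11, 8, 1) → (8, 12, 6)
T5 reflect across z = 0: (8, 12, 6) → (8, 12, -6)
T6 rotate right-handed about the z-axis with cos θ = 4/5, sin θ = -3/5: (8, 12, -6) → (68/5, 24/5, -6)

T(p) = (68/5, 24/5, -6)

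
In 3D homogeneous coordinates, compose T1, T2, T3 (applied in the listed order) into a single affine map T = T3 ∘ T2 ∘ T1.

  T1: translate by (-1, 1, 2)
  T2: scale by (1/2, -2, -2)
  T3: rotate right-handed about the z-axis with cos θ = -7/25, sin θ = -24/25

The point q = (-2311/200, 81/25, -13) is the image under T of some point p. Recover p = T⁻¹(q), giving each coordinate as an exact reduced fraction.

p = (5/4, 5, 9/2)

T1 = [1 0 0 -1; 0 1 0 1; 0 0 1 2; 0 0 0 1]
T2·T1 = [1/2 0 0 -1/2; 0 -2 0 -2; 0 0 -2 -4; 0 0 0 1]
T3·…·T1 = [-7/50 -48/25 0 -89/50; -12/25 14/25 0 26/25; 0 0 -2 -4; 0 0 0 1]
det M = 2; M⁻¹ = [-14/25 -48/25 0 1; -12/25 7/50 0 -1; 0 0 -1/2 -2; 0 0 0 1]
M⁻¹ · (-2311/200, 81/25, -13)ᵀ = (5/4, 5, 9/2)ᵀ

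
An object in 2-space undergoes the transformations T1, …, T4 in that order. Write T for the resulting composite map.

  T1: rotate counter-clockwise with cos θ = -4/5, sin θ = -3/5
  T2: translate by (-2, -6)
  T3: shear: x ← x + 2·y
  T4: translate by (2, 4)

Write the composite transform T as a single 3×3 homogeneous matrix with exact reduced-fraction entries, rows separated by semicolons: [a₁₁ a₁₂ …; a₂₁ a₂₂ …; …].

T = [-2 -1 -12; -3/5 -4/5 -2; 0 0 1]

T1 = [-4/5 3/5 0; -3/5 -4/5 0; 0 0 1]
T2·T1 = [-4/5 3/5 -2; -3/5 -4/5 -6; 0 0 1]
T3·…·T1 = [-2 -1 -14; -3/5 -4/5 -6; 0 0 1]
T4·…·T1 = [-2 -1 -12; -3/5 -4/5 -2; 0 0 1]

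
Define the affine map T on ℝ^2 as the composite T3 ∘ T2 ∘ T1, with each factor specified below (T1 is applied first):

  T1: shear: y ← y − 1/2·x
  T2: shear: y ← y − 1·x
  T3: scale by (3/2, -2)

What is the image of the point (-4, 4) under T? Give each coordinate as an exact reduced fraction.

T(p) = (-6, -20)

T1 shear: y ← y − 1/2·x: (-4, 4) → (-4, 6)
T2 shear: y ← y − 1·x: (-4, 6) → (-4, 10)
T3 scale by (3/2, -2): (-4, 10) → (-6, -20)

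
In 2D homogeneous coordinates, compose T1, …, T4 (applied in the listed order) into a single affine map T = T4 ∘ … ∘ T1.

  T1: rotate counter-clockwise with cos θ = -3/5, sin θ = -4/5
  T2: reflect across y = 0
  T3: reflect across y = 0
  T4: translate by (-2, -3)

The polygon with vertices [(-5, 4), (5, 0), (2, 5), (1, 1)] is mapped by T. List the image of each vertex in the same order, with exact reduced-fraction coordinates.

image vertices: (21/5, -7/5), (-5, -7), (4/5, -38/5), (-9/5, -22/5)

T1 rotate counter-clockwise with cos θ = -3/5, sin θ = -4/5: (-5, 4) → (31/5, 8/5); (5, 0) → (-3, -4); (2, 5) → (14/5, -23/5); (1, 1) → (1/5, -7/5)
T2 reflect across y = 0: (31/5, 8/5) → (31/5, -8/5); (-3, -4) → (-3, 4); (14/5, -23/5) → (14/5, 23/5); (1/5, -7/5) → (1/5, 7/5)
T3 reflect across y = 0: (31/5, -8/5) → (31/5, 8/5); (-3, 4) → (-3, -4); (14/5, 23/5) → (14/5, -23/5); (1/5, 7/5) → (1/5, -7/5)
T4 translate by (-2, -3): (31/5, 8/5) → (21/5, -7/5); (-3, -4) → (-5, -7); (14/5, -23/5) → (4/5, -38/5); (1/5, -7/5) → (-9/5, -22/5)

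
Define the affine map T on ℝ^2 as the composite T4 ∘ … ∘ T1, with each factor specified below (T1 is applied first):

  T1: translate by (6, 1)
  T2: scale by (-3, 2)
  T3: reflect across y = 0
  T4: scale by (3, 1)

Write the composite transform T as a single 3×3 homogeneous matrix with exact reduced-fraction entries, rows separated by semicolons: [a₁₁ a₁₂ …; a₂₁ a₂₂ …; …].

T = [-9 0 -54; 0 -2 -2; 0 0 1]

T1 = [1 0 6; 0 1 1; 0 0 1]
T2·T1 = [-3 0 -18; 0 2 2; 0 0 1]
T3·…·T1 = [-3 0 -18; 0 -2 -2; 0 0 1]
T4·…·T1 = [-9 0 -54; 0 -2 -2; 0 0 1]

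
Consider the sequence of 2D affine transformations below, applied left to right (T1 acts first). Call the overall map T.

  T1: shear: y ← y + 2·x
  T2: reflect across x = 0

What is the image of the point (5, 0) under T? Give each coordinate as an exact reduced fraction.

T(p) = (-5, 10)

T1 shear: y ← y + 2·x: (5, 0) → (5, 10)
T2 reflect across x = 0: (5, 10) → (-5, 10)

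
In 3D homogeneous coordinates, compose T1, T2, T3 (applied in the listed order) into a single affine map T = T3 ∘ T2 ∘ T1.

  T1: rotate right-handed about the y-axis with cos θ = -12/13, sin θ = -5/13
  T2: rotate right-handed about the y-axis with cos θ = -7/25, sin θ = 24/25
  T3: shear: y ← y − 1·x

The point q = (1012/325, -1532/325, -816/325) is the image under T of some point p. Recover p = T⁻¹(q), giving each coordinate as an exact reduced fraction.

p = (0, -8/5, -4)

T1 = [-12/13 0 -5/13 0; 0 1 0 0; 5/13 0 -12/13 0; 0 0 0 1]
T2·T1 = [204/325 0 -253/325 0; 0 1 0 0; 253/325 0 204/325 0; 0 0 0 1]
T3·…·T1 = [204/325 0 -253/325 0; -204/325 1 253/325 0; 253/325 0 204/325 0; 0 0 0 1]
det M = 1; M⁻¹ = [204/325 0 253/325 0; 1 1 0 0; -253/325 0 204/325 0; 0 0 0 1]
M⁻¹ · (1012/325, -1532/325, -816/325)ᵀ = (0, -8/5, -4)ᵀ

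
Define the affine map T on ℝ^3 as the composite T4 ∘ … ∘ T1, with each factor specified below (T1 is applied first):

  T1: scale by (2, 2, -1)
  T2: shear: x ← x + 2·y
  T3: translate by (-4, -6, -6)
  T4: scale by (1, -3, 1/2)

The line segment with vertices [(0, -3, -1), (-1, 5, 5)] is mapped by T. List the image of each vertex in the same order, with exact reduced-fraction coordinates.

image vertices: (-16, 36, -5/2), (14, -12, -11/2)

T1 scale by (2, 2, -1): (0, -3, -1) → (0, -6, 1); (-1, 5, 5) → (-2, 10, -5)
T2 shear: x ← x + 2·y: (0, -6, 1) → (-12, -6, 1); (-2, 10, -5) → (18, 10, -5)
T3 translate by (-4, -6, -6): (-12, -6, 1) → (-16, -12, -5); (18, 10, -5) → (14, 4, -11)
T4 scale by (1, -3, 1/2): (-16, -12, -5) → (-16, 36, -5/2); (14, 4, -11) → (14, -12, -11/2)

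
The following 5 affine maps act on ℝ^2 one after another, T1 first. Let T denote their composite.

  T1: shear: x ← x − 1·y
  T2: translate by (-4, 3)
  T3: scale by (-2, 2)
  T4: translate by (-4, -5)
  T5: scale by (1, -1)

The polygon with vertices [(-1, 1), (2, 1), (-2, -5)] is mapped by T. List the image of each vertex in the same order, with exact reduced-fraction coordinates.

T1 shear: x ← x − 1·y: (-1, 1) → (-2, 1); (2, 1) → (1, 1); (-2, -5) → (3, -5)
T2 translate by (-4, 3): (-2, 1) → (-6, 4); (1, 1) → (-3, 4); (3, -5) → (-1, -2)
T3 scale by (-2, 2): (-6, 4) → (12, 8); (-3, 4) → (6, 8); (-1, -2) → (2, -4)
T4 translate by (-4, -5): (12, 8) → (8, 3); (6, 8) → (2, 3); (2, -4) → (-2, -9)
T5 scale by (1, -1): (8, 3) → (8, -3); (2, 3) → (2, -3); (-2, -9) → (-2, 9)

image vertices: (8, -3), (2, -3), (-2, 9)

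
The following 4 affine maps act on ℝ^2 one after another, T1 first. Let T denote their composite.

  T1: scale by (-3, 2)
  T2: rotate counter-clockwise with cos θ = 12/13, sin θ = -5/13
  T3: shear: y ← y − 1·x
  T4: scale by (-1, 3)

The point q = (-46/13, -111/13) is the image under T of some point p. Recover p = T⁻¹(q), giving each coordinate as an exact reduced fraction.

T1 = [-3 0 0; 0 2 0; 0 0 1]
T2·T1 = [-36/13 10/13 0; 15/13 24/13 0; 0 0 1]
T3·…·T1 = [-36/13 10/13 0; 51/13 14/13 0; 0 0 1]
T4·…·T1 = [36/13 -10/13 0; 153/13 42/13 0; 0 0 1]
det M = 18; M⁻¹ = [7/39 5/117 0; -17/26 2/13 0; 0 0 1]
M⁻¹ · (-46/13, -111/13)ᵀ = (-1, 1)ᵀ

p = (-1, 1)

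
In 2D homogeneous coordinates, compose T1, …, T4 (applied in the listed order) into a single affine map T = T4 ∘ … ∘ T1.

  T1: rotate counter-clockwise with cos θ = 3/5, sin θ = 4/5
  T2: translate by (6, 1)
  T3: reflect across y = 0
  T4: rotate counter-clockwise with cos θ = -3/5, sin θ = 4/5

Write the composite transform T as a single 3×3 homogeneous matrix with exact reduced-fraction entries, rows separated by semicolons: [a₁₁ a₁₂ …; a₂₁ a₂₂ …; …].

T1 = [3/5 -4/5 0; 4/5 3/5 0; 0 0 1]
T2·T1 = [3/5 -4/5 6; 4/5 3/5 1; 0 0 1]
T3·…·T1 = [3/5 -4/5 6; -4/5 -3/5 -1; 0 0 1]
T4·…·T1 = [7/25 24/25 -14/5; 24/25 -7/25 27/5; 0 0 1]

T = [7/25 24/25 -14/5; 24/25 -7/25 27/5; 0 0 1]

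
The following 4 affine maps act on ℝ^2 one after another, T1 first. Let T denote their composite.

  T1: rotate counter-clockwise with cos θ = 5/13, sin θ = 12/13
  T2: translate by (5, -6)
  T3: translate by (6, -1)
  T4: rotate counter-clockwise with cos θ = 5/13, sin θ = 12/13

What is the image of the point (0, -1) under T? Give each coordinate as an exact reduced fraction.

T(p) = (1927/169, 1380/169)

T1 rotate counter-clockwise with cos θ = 5/13, sin θ = 12/13: (0, -1) → (12/13, -5/13)
T2 translate by (5, -6): (12/13, -5/13) → (77/13, -83/13)
T3 translate by (6, -1): (77/13, -83/13) → (155/13, -96/13)
T4 rotate counter-clockwise with cos θ = 5/13, sin θ = 12/13: (155/13, -96/13) → (1927/169, 1380/169)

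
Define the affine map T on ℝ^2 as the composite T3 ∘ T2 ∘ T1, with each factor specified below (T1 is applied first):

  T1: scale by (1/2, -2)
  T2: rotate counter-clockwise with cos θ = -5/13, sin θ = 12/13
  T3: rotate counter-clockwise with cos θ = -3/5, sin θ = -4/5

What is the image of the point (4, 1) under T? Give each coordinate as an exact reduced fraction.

T(p) = (94/65, -158/65)

T1 scale by (1/2, -2): (4, 1) → (2, -2)
T2 rotate counter-clockwise with cos θ = -5/13, sin θ = 12/13: (2, -2) → (14/13, 34/13)
T3 rotate counter-clockwise with cos θ = -3/5, sin θ = -4/5: (14/13, 34/13) → (94/65, -158/65)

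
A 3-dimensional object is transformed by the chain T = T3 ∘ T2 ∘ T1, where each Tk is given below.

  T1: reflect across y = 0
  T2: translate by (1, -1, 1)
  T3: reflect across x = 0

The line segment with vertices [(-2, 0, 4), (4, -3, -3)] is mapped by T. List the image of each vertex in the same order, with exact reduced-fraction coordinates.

T1 reflect across y = 0: (-2, 0, 4) → (-2, 0, 4); (4, -3, -3) → (4, 3, -3)
T2 translate by (1, -1, 1): (-2, 0, 4) → (-1, -1, 5); (4, 3, -3) → (5, 2, -2)
T3 reflect across x = 0: (-1, -1, 5) → (1, -1, 5); (5, 2, -2) → (-5, 2, -2)

image vertices: (1, -1, 5), (-5, 2, -2)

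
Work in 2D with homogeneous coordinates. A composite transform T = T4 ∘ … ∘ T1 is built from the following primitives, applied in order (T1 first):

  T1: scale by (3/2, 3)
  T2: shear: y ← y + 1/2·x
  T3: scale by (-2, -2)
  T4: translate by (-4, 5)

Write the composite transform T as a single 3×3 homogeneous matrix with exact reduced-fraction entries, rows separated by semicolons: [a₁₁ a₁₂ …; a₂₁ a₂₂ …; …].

T1 = [3/2 0 0; 0 3 0; 0 0 1]
T2·T1 = [3/2 0 0; 3/4 3 0; 0 0 1]
T3·…·T1 = [-3 0 0; -3/2 -6 0; 0 0 1]
T4·…·T1 = [-3 0 -4; -3/2 -6 5; 0 0 1]

T = [-3 0 -4; -3/2 -6 5; 0 0 1]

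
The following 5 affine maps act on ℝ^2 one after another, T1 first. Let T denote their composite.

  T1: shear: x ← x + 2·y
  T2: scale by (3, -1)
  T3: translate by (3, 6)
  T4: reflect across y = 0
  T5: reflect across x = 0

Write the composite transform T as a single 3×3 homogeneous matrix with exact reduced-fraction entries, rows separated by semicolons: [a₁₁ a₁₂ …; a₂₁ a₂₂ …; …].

T1 = [1 2 0; 0 1 0; 0 0 1]
T2·T1 = [3 6 0; 0 -1 0; 0 0 1]
T3·…·T1 = [3 6 3; 0 -1 6; 0 0 1]
T4·…·T1 = [3 6 3; 0 1 -6; 0 0 1]
T5·…·T1 = [-3 -6 -3; 0 1 -6; 0 0 1]

T = [-3 -6 -3; 0 1 -6; 0 0 1]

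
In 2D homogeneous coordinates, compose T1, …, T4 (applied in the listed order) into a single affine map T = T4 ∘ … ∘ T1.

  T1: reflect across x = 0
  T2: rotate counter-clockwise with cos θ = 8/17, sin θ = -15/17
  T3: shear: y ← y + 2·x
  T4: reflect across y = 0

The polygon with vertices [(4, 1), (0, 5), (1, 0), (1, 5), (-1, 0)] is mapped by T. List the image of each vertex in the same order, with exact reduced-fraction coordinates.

T1 reflect across x = 0: (4, 1) → (-4, 1); (0, 5) → (0, 5); (1, 0) → (-1, 0); (1, 5) → (-1, 5); (-1, 0) → (1, 0)
T2 rotate counter-clockwise with cos θ = 8/17, sin θ = -15/17: (-4, 1) → (-1, 4); (0, 5) → (75/17, 40/17); (-1, 0) → (-8/17, 15/17); (-1, 5) → (67/17, 55/17); (1, 0) → (8/17, -15/17)
T3 shear: y ← y + 2·x: (-1, 4) → (-1, 2); (75/17, 40/17) → (75/17, 190/17); (-8/17, 15/17) → (-8/17, -1/17); (67/17, 55/17) → (67/17, 189/17); (8/17, -15/17) → (8/17, 1/17)
T4 reflect across y = 0: (-1, 2) → (-1, -2); (75/17, 190/17) → (75/17, -190/17); (-8/17, -1/17) → (-8/17, 1/17); (67/17, 189/17) → (67/17, -189/17); (8/17, 1/17) → (8/17, -1/17)

image vertices: (-1, -2), (75/17, -190/17), (-8/17, 1/17), (67/17, -189/17), (8/17, -1/17)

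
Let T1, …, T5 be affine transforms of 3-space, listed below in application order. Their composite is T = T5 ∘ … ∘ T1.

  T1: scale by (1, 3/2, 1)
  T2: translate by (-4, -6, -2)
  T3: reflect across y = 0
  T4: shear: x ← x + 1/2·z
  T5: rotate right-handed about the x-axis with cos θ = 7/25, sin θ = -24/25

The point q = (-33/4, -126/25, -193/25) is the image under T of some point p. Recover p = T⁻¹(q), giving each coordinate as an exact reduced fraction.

T1 = [1 0 0 0; 0 3/2 0 0; 0 0 1 0; 0 0 0 1]
T2·T1 = [1 0 0 -4; 0 3/2 0 -6; 0 0 1 -2; 0 0 0 1]
T3·…·T1 = [1 0 0 -4; 0 -3/2 0 6; 0 0 1 -2; 0 0 0 1]
T4·…·T1 = [1 0 1/2 -5; 0 -3/2 0 6; 0 0 1 -2; 0 0 0 1]
T5·…·T1 = [1 0 1/2 -5; 0 -21/50 24/25 -6/25; 0 36/25 7/25 -158/25; 0 0 0 1]
det M = -3/2; M⁻¹ = [1 -12/25 -7/50 4; 0 -14/75 16/25 4; 0 24/25 7/25 2; 0 0 0 1]
M⁻¹ · (-33/4, -126/25, -193/25)ᵀ = (-3/4, 0, -5)ᵀ

p = (-3/4, 0, -5)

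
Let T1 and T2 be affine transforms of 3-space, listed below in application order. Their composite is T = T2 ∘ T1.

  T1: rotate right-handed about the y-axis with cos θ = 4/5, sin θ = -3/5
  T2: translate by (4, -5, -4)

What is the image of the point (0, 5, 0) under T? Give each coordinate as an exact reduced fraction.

T(p) = (4, 0, -4)

T1 rotate right-handed about the y-axis with cos θ = 4/5, sin θ = -3/5: (0, 5, 0) → (0, 5, 0)
T2 translate by (4, -5, -4): (0, 5, 0) → (4, 0, -4)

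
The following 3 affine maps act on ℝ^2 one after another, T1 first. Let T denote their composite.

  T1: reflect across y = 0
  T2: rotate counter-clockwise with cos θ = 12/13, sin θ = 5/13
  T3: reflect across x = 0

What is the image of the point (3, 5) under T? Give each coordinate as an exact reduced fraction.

T(p) = (-61/13, -45/13)

T1 reflect across y = 0: (3, 5) → (3, -5)
T2 rotate counter-clockwise with cos θ = 12/13, sin θ = 5/13: (3, -5) → (61/13, -45/13)
T3 reflect across x = 0: (61/13, -45/13) → (-61/13, -45/13)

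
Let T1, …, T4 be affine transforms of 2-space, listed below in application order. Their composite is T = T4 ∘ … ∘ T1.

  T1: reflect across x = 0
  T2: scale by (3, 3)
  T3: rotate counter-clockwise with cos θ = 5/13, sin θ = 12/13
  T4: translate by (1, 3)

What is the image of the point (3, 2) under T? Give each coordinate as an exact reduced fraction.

T(p) = (-8, -3)

T1 reflect across x = 0: (3, 2) → (-3, 2)
T2 scale by (3, 3): (-3, 2) → (-9, 6)
T3 rotate counter-clockwise with cos θ = 5/13, sin θ = 12/13: (-9, 6) → (-9, -6)
T4 translate by (1, 3): (-9, -6) → (-8, -3)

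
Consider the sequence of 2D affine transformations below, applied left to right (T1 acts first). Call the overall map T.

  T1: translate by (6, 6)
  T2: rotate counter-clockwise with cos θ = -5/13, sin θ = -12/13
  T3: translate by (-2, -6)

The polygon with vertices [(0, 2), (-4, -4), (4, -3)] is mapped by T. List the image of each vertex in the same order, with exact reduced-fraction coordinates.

T1 translate by (6, 6): (0, 2) → (6, 8); (-4, -4) → (2, 2); (4, -3) → (10, 3)
T2 rotate counter-clockwise with cos θ = -5/13, sin θ = -12/13: (6, 8) → (66/13, -112/13); (2, 2) → (14/13, -34/13); (10, 3) → (-14/13, -135/13)
T3 translate by (-2, -6): (66/13, -112/13) → (40/13, -190/13); (14/13, -34/13) → (-12/13, -112/13); (-14/13, -135/13) → (-40/13, -213/13)

image vertices: (40/13, -190/13), (-12/13, -112/13), (-40/13, -213/13)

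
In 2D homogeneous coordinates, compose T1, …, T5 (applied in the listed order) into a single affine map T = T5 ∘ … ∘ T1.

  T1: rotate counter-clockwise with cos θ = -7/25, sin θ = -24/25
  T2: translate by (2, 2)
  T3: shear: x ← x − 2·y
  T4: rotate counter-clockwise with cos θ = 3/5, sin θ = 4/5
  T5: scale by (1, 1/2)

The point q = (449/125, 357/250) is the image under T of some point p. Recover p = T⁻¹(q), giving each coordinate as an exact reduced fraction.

p = (3, 1)

T1 = [-7/25 24/25 0; -24/25 -7/25 0; 0 0 1]
T2·T1 = [-7/25 24/25 2; -24/25 -7/25 2; 0 0 1]
T3·…·T1 = [41/25 38/25 -2; -24/25 -7/25 2; 0 0 1]
T4·…·T1 = [219/125 142/125 -14/5; 92/125 131/125 -2/5; 0 0 1]
T5·…·T1 = [219/125 142/125 -14/5; 46/125 131/250 -1/5; 0 0 1]
det M = 1/2; M⁻¹ = [131/125 -284/125 62/25; -92/125 438/125 -34/25; 0 0 1]
M⁻¹ · (449/125, 357/250)ᵀ = (3, 1)ᵀ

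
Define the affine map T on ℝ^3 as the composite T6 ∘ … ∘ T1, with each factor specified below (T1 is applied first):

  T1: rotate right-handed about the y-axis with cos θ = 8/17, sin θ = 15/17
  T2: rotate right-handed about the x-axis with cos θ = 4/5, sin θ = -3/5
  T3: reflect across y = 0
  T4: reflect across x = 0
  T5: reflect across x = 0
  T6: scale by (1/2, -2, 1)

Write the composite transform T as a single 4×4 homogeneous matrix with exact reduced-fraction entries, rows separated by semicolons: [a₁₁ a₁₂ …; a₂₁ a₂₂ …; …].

T = [4/17 0 15/34 0; -18/17 8/5 48/85 0; -12/17 -3/5 32/85 0; 0 0 0 1]

T1 = [8/17 0 15/17 0; 0 1 0 0; -15/17 0 8/17 0; 0 0 0 1]
T2·T1 = [8/17 0 15/17 0; -9/17 4/5 24/85 0; -12/17 -3/5 32/85 0; 0 0 0 1]
T3·…·T1 = [8/17 0 15/17 0; 9/17 -4/5 -24/85 0; -12/17 -3/5 32/85 0; 0 0 0 1]
T4·…·T1 = [-8/17 0 -15/17 0; 9/17 -4/5 -24/85 0; -12/17 -3/5 32/85 0; 0 0 0 1]
T5·…·T1 = [8/17 0 15/17 0; 9/17 -4/5 -24/85 0; -12/17 -3/5 32/85 0; 0 0 0 1]
T6·…·T1 = [4/17 0 15/34 0; -18/17 8/5 48/85 0; -12/17 -3/5 32/85 0; 0 0 0 1]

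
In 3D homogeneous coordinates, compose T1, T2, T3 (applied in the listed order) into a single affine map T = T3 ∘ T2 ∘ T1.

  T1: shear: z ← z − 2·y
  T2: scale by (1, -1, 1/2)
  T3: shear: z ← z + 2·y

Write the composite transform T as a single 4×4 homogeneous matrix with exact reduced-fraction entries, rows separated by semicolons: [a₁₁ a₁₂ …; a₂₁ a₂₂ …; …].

T1 = [1 0 0 0; 0 1 0 0; 0 -2 1 0; 0 0 0 1]
T2·T1 = [1 0 0 0; 0 -1 0 0; 0 -1 1/2 0; 0 0 0 1]
T3·…·T1 = [1 0 0 0; 0 -1 0 0; 0 -3 1/2 0; 0 0 0 1]

T = [1 0 0 0; 0 -1 0 0; 0 -3 1/2 0; 0 0 0 1]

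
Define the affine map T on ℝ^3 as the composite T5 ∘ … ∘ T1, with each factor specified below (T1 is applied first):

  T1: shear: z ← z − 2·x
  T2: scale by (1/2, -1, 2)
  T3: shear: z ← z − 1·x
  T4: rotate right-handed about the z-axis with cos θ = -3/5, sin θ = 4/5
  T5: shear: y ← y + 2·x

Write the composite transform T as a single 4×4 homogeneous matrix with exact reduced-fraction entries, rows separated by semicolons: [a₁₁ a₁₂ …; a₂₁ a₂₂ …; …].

T = [-3/10 4/5 0 0; -1/5 11/5 0 0; -9/2 0 2 0; 0 0 0 1]

T1 = [1 0 0 0; 0 1 0 0; -2 0 1 0; 0 0 0 1]
T2·T1 = [1/2 0 0 0; 0 -1 0 0; -4 0 2 0; 0 0 0 1]
T3·…·T1 = [1/2 0 0 0; 0 -1 0 0; -9/2 0 2 0; 0 0 0 1]
T4·…·T1 = [-3/10 4/5 0 0; 2/5 3/5 0 0; -9/2 0 2 0; 0 0 0 1]
T5·…·T1 = [-3/10 4/5 0 0; -1/5 11/5 0 0; -9/2 0 2 0; 0 0 0 1]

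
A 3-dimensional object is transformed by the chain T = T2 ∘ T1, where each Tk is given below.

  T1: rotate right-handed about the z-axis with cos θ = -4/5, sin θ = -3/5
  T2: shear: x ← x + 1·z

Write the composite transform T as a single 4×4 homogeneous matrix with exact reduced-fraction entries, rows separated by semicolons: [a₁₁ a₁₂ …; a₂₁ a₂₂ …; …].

T1 = [-4/5 3/5 0 0; -3/5 -4/5 0 0; 0 0 1 0; 0 0 0 1]
T2·T1 = [-4/5 3/5 1 0; -3/5 -4/5 0 0; 0 0 1 0; 0 0 0 1]

T = [-4/5 3/5 1 0; -3/5 -4/5 0 0; 0 0 1 0; 0 0 0 1]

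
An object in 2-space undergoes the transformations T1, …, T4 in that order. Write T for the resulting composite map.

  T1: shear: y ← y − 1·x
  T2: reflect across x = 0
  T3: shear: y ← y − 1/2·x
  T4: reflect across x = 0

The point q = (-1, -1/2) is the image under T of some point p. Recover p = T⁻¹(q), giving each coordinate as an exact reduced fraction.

p = (-1, -1)

T1 = [1 0 0; -1 1 0; 0 0 1]
T2·T1 = [-1 0 0; -1 1 0; 0 0 1]
T3·…·T1 = [-1 0 0; -1/2 1 0; 0 0 1]
T4·…·T1 = [1 0 0; -1/2 1 0; 0 0 1]
det M = 1; M⁻¹ = [1 0 0; 1/2 1 0; 0 0 1]
M⁻¹ · (-1, -1/2)ᵀ = (-1, -1)ᵀ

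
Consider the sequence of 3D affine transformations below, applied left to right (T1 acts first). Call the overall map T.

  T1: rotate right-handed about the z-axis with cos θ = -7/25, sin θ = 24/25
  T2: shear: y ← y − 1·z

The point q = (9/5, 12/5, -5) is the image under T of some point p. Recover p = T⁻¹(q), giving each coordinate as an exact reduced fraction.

T1 = [-7/25 -24/25 0 0; 24/25 -7/25 0 0; 0 0 1 0; 0 0 0 1]
T2·T1 = [-7/25 -24/25 0 0; 24/25 -7/25 -1 0; 0 0 1 0; 0 0 0 1]
det M = 1; M⁻¹ = [-7/25 24/25 24/25 0; -24/25 -7/25 -7/25 0; 0 0 1 0; 0 0 0 1]
M⁻¹ · (9/5, 12/5, -5)ᵀ = (-3, -1, -5)ᵀ

p = (-3, -1, -5)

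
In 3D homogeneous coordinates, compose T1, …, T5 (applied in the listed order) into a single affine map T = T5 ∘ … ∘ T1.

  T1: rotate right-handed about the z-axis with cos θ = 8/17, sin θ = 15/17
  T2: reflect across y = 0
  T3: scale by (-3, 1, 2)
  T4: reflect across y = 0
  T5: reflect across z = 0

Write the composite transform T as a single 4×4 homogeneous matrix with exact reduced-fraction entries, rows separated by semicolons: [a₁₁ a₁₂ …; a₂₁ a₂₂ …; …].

T1 = [8/17 -15/17 0 0; 15/17 8/17 0 0; 0 0 1 0; 0 0 0 1]
T2·T1 = [8/17 -15/17 0 0; -15/17 -8/17 0 0; 0 0 1 0; 0 0 0 1]
T3·…·T1 = [-24/17 45/17 0 0; -15/17 -8/17 0 0; 0 0 2 0; 0 0 0 1]
T4·…·T1 = [-24/17 45/17 0 0; 15/17 8/17 0 0; 0 0 2 0; 0 0 0 1]
T5·…·T1 = [-24/17 45/17 0 0; 15/17 8/17 0 0; 0 0 -2 0; 0 0 0 1]

T = [-24/17 45/17 0 0; 15/17 8/17 0 0; 0 0 -2 0; 0 0 0 1]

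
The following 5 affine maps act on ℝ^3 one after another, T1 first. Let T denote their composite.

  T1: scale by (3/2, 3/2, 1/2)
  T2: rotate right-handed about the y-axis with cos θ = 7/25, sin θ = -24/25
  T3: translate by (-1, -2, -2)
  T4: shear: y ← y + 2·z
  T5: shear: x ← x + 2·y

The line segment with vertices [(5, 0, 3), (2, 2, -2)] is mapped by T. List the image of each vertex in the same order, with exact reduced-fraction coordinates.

T1 scale by (3/2, 3/2, 1/2): (5, 0, 3) → (15/2, 0, 3/2); (2, 2, -2) → (3, 3, -1)
T2 rotate right-handed about the y-axis with cos θ = 7/25, sin θ = -24/25: (15/2, 0, 3/2) → (33/50, 0, 381/50); (3, 3, -1) → (9/5, 3, 13/5)
T3 translate by (-1, -2, -2): (33/50, 0, 381/50) → (-17/50, -2, 281/50); (9/5, 3, 13/5) → (4/5, 1, 3/5)
T4 shear: y ← y + 2·z: (-17/50, -2, 281/50) → (-17/50, 231/25, 281/50); (4/5, 1, 3/5) → (4/5, 11/5, 3/5)
T5 shear: x ← x + 2·y: (-17/50, 231/25, 281/50) → (907/50, 231/25, 281/50); (4/5, 11/5, 3/5) → (26/5, 11/5, 3/5)

image vertices: (907/50, 231/25, 281/50), (26/5, 11/5, 3/5)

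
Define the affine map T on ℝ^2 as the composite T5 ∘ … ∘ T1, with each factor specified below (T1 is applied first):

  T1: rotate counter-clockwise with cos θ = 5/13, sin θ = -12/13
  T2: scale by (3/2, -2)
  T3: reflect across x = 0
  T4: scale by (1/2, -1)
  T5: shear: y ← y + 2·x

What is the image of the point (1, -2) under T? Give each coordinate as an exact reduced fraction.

T1 rotate counter-clockwise with cos θ = 5/13, sin θ = -12/13: (1, -2) → (-19/13, -22/13)
T2 scale by (3/2, -2): (-19/13, -22/13) → (-57/26, 44/13)
T3 reflect across x = 0: (-57/26, 44/13) → (57/26, 44/13)
T4 scale by (1/2, -1): (57/26, 44/13) → (57/52, -44/13)
T5 shear: y ← y + 2·x: (57/52, -44/13) → (57/52, -31/26)

T(p) = (57/52, -31/26)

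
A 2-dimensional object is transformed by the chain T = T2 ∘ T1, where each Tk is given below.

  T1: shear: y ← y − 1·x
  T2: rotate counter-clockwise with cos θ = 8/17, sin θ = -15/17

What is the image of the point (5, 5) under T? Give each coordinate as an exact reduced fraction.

T(p) = (40/17, -75/17)

T1 shear: y ← y − 1·x: (5, 5) → (5, 0)
T2 rotate counter-clockwise with cos θ = 8/17, sin θ = -15/17: (5, 0) → (40/17, -75/17)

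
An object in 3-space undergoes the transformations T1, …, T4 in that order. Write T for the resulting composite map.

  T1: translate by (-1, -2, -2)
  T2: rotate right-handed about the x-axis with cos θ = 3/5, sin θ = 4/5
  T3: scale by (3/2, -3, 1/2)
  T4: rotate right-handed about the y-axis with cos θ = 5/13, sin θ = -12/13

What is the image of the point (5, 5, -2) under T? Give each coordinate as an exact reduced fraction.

T(p) = (30/13, -15, 72/13)

T1 translate by (-1, -2, -2): (5, 5, -2) → (4, 3, -4)
T2 rotate right-handed about the x-axis with cos θ = 3/5, sin θ = 4/5: (4, 3, -4) → (4, 5, 0)
T3 scale by (3/2, -3, 1/2): (4, 5, 0) → (6, -15, 0)
T4 rotate right-handed about the y-axis with cos θ = 5/13, sin θ = -12/13: (6, -15, 0) → (30/13, -15, 72/13)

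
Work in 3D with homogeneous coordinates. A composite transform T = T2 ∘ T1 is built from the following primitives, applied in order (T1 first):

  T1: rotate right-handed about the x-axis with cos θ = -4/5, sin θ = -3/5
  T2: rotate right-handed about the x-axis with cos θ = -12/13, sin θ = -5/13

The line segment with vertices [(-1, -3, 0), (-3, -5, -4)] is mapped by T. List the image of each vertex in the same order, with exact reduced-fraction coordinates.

T1 rotate right-handed about the x-axis with cos θ = -4/5, sin θ = -3/5: (-1, -3, 0) → (-1, 12/5, 9/5); (-3, -5, -4) → (-3, 8/5, 31/5)
T2 rotate right-handed about the x-axis with cos θ = -12/13, sin θ = -5/13: (-1, 12/5, 9/5) → (-1, -99/65, -168/65); (-3, 8/5, 31/5) → (-3, 59/65, -412/65)

image vertices: (-1, -99/65, -168/65), (-3, 59/65, -412/65)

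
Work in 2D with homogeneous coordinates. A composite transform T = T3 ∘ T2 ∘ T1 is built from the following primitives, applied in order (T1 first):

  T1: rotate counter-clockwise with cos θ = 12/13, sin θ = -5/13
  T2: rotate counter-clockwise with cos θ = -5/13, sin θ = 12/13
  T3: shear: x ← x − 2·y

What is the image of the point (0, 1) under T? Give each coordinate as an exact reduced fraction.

T(p) = (-1, 0)

T1 rotate counter-clockwise with cos θ = 12/13, sin θ = -5/13: (0, 1) → (5/13, 12/13)
T2 rotate counter-clockwise with cos θ = -5/13, sin θ = 12/13: (5/13, 12/13) → (-1, 0)
T3 shear: x ← x − 2·y: (-1, 0) → (-1, 0)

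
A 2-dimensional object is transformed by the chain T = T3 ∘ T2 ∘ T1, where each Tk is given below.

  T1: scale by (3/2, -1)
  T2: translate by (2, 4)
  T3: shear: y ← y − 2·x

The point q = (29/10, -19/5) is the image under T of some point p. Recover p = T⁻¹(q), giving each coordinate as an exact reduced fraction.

T1 = [3/2 0 0; 0 -1 0; 0 0 1]
T2·T1 = [3/2 0 2; 0 -1 4; 0 0 1]
T3·…·T1 = [3/2 0 2; -3 -1 0; 0 0 1]
det M = -3/2; M⁻¹ = [2/3 0 -4/3; -2 -1 4; 0 0 1]
M⁻¹ · (29/10, -19/5)ᵀ = (3/5, 2)ᵀ

p = (3/5, 2)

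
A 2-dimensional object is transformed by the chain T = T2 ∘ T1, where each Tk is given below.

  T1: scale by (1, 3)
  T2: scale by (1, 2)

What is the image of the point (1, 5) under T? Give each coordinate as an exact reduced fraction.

T(p) = (1, 30)

T1 scale by (1, 3): (1, 5) → (1, 15)
T2 scale by (1, 2): (1, 15) → (1, 30)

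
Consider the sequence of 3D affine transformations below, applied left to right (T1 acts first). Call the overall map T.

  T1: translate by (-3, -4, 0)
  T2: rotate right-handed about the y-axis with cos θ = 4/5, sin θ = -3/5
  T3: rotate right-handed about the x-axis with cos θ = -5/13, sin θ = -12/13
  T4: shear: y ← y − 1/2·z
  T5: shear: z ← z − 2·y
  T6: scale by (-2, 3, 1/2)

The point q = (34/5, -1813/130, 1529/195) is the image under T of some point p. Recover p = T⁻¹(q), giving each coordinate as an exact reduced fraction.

T1 = [1 0 0 -3; 0 1 0 -4; 0 0 1 0; 0 0 0 1]
T2·T1 = [4/5 0 -3/5 -12/5; 0 1 0 -4; 3/5 0 4/5 -9/5; 0 0 0 1]
T3·…·T1 = [4/5 0 -3/5 -12/5; 36/65 -5/13 48/65 -8/65; -3/13 -12/13 -4/13 57/13; 0 0 0 1]
T4·…·T1 = [4/5 0 -3/5 -12/5; 87/130 1/13 58/65 -301/130; -3/13 -12/13 -4/13 57/13; 0 0 0 1]
T5·…·T1 = [4/5 0 -3/5 -12/5; 87/130 1/13 58/65 -301/130; -102/65 -14/13 -136/65 586/65; 0 0 0 1]
T6·…·T1 = [-8/5 0 6/5 24/5; 261/130 3/13 174/65 -903/130; -51/65 -7/13 -68/65 293/65; 0 0 0 1]
det M = -3; M⁻¹ = [-2/5 14/65 6/65 3; 0 -34/39 -29/13 4; 3/10 56/195 8/65 0; 0 0 0 1]
M⁻¹ · (34/5, -1813/130, 1529/195)ᵀ = (-2, -4/3, -1)ᵀ

p = (-2, -4/3, -1)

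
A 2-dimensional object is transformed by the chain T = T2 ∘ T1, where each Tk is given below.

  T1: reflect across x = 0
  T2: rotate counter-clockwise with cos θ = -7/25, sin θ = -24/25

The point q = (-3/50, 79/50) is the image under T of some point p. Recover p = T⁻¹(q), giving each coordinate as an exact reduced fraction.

T1 = [-1 0 0; 0 1 0; 0 0 1]
T2·T1 = [7/25 24/25 0; 24/25 -7/25 0; 0 0 1]
det M = -1; M⁻¹ = [7/25 24/25 0; 24/25 -7/25 0; 0 0 1]
M⁻¹ · (-3/50, 79/50)ᵀ = (3/2, -1/2)ᵀ

p = (3/2, -1/2)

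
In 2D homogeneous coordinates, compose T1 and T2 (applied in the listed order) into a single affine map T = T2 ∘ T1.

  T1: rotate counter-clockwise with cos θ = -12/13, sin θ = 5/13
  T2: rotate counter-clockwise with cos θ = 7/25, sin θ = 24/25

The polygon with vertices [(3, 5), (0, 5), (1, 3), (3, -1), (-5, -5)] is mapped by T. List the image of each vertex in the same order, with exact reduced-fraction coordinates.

image vertices: (653/325, -1779/325), (253/65, -204/65), (111/65, -173/65), (-173/65, -111/65), (-49/65, 457/65)

T1 rotate counter-clockwise with cos θ = -12/13, sin θ = 5/13: (3, 5) → (-61/13, -45/13); (0, 5) → (-25/13, -60/13); (1, 3) → (-27/13, -31/13); (3, -1) → (-31/13, 27/13); (-5, -5) → (85/13, 35/13)
T2 rotate counter-clockwise with cos θ = 7/25, sin θ = 24/25: (-61/13, -45/13) → (653/325, -1779/325); (-25/13, -60/13) → (253/65, -204/65); (-27/13, -31/13) → (111/65, -173/65); (-31/13, 27/13) → (-173/65, -111/65); (85/13, 35/13) → (-49/65, 457/65)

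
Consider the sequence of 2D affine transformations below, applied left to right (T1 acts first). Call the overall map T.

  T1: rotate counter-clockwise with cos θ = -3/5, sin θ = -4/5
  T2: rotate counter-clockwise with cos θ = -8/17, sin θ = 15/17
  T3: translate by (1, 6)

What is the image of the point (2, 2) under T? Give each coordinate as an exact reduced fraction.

T1 rotate counter-clockwise with cos θ = -3/5, sin θ = -4/5: (2, 2) → (2/5, -14/5)
T2 rotate counter-clockwise with cos θ = -8/17, sin θ = 15/17: (2/5, -14/5) → (194/85, 142/85)
T3 translate by (1, 6): (194/85, 142/85) → (279/85, 652/85)

T(p) = (279/85, 652/85)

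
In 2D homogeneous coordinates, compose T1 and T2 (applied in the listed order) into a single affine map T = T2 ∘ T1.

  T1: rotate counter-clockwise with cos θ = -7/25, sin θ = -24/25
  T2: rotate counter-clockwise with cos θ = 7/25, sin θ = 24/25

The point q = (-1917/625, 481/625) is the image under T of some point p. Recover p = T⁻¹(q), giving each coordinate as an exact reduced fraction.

T1 = [-7/25 24/25 0; -24/25 -7/25 0; 0 0 1]
T2·T1 = [527/625 336/625 0; -336/625 527/625 0; 0 0 1]
det M = 1; M⁻¹ = [527/625 -336/625 0; 336/625 527/625 0; 0 0 1]
M⁻¹ · (-1917/625, 481/625)ᵀ = (-3, -1)ᵀ

p = (-3, -1)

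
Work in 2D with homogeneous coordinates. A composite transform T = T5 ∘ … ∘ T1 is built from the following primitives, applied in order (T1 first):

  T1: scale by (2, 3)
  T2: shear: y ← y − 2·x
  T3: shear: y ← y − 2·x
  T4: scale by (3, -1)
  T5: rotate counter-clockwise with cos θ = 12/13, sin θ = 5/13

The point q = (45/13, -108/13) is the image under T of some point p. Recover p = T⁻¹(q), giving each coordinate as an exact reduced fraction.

T1 = [2 0 0; 0 3 0; 0 0 1]
T2·T1 = [2 0 0; -4 3 0; 0 0 1]
T3·…·T1 = [2 0 0; -8 3 0; 0 0 1]
T4·…·T1 = [6 0 0; 8 -3 0; 0 0 1]
T5·…·T1 = [32/13 15/13 0; 126/13 -36/13 0; 0 0 1]
det M = -18; M⁻¹ = [2/13 5/78 0; 7/13 -16/117 0; 0 0 1]
M⁻¹ · (45/13, -108/13)ᵀ = (0, 3)ᵀ

p = (0, 3)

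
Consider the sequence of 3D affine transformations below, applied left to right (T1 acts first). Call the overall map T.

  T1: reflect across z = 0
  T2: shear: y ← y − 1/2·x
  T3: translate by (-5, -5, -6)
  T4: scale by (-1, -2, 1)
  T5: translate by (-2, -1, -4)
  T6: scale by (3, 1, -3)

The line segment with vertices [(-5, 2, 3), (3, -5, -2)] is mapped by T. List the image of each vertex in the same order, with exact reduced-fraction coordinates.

image vertices: (24, 0, 39), (0, 22, 24)

T1 reflect across z = 0: (-5, 2, 3) → (-5, 2, -3); (3, -5, -2) → (3, -5, 2)
T2 shear: y ← y − 1/2·x: (-5, 2, -3) → (-5, 9/2, -3); (3, -5, 2) → (3, -13/2, 2)
T3 translate by (-5, -5, -6): (-5, 9/2, -3) → (-10, -1/2, -9); (3, -13/2, 2) → (-2, -23/2, -4)
T4 scale by (-1, -2, 1): (-10, -1/2, -9) → (10, 1, -9); (-2, -23/2, -4) → (2, 23, -4)
T5 translate by (-2, -1, -4): (10, 1, -9) → (8, 0, -13); (2, 23, -4) → (0, 22, -8)
T6 scale by (3, 1, -3): (8, 0, -13) → (24, 0, 39); (0, 22, -8) → (0, 22, 24)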